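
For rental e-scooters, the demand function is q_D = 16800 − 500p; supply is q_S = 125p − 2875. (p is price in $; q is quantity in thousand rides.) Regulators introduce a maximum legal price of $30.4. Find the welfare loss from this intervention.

In inverse form: demand p = 33.6 − 0.002q, supply p = 23 + 0.008q.
Competitive equilibrium: 33.6 − 0.002q = 23 + 0.008q → q* = 1060, p* = 31.48.
At the ceiling p = 30.4, quantity supplied = (30.4 − 23)/0.008 = 925.
Willingness to pay at q' = 925: 33.6 − 0.002·925 = 31.75.
Δq = 1060 − 925 = 135; wedge = 31.75 − 30.4 = 1.35.
DWL = ½ × 135 × 1.35 = $91.125 thousand.

$91.125 thousand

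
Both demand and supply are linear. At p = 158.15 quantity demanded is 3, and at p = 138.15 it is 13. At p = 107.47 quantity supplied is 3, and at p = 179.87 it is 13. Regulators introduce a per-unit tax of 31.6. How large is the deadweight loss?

54.03

Demand slope = (138.15 − 158.15)/(13 − 3) = −2, so p = 164.15 − 2q.
Supply slope = (179.87 − 107.47)/(13 − 3) = 7.24, so p = 85.75 + 7.24q.
Competitive equilibrium: 164.15 − 2q = 85.75 + 7.24q → q* = 8.4848, p* = 147.1803.
With the tax, the buyer price exceeds the seller price by 31.6: (164.15 − 2q) − (85.75 + 7.24q) = 31.6 → q' = 5.0649.
Δq = 8.4848 − 5.0649 = 3.4199; the wedge equals the tax, 31.6.
The triangle = ½ × 3.4199 × 31.6 = 54.03.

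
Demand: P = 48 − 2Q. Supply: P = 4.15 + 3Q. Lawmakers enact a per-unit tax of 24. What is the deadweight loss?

57.60

Competitive equilibrium: 48 − 2Q = 4.15 + 3Q → Q* = 8.77, P* = 30.46.
With the tax, the buyer price exceeds the seller price by 24: (48 − 2Q) − (4.15 + 3Q) = 24 → Q' = 3.97.
ΔQ = 8.77 − 3.97 = 4.8; the wedge equals the tax, 24.
DWL = ½ × 4.8 × 24 = 57.60.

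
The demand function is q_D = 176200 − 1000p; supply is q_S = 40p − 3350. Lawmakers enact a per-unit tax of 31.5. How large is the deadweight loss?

In inverse form: demand p = 176.2 − 0.001q, supply p = 83.75 + 0.025q.
Competitive equilibrium: 176.2 − 0.001q = 83.75 + 0.025q → q* = 3555.7692, p* = 172.6442.
With the tax, the buyer price exceeds the seller price by 31.5: (176.2 − 0.001q) − (83.75 + 0.025q) = 31.5 → q' = 2344.2308.
Δq = 3555.7692 − 2344.2308 = 1211.5384; the wedge equals the tax, 31.5.
DWL = ½ × 1211.5384 × 31.5 = 19081.73.

19081.73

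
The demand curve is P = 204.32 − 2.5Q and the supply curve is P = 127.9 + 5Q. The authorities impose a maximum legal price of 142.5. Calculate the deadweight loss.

Competitive equilibrium: 204.32 − 2.5Q = 127.9 + 5Q → Q* = 10.1893, P* = 178.8467.
At the ceiling P = 142.5, quantity supplied = (142.5 − 127.9)/5 = 2.92.
Willingness to pay at Q' = 2.92: 204.32 − 2.5·2.92 = 197.02.
ΔQ = 10.1893 − 2.92 = 7.2693; wedge = 197.02 − 142.5 = 54.52.
Welfare loss = ½ × 7.2693 × 54.52 = 198.16.

198.16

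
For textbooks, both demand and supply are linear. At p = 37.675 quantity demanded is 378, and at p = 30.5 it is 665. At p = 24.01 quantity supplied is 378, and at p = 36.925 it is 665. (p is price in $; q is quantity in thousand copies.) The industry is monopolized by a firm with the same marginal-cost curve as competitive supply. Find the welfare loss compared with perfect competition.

Demand slope = (30.5 − 37.675)/(665 − 378) = −0.025, so p = 47.125 − 0.025q.
Supply slope = (36.925 − 24.01)/(665 − 378) = 0.045, so p = 7 + 0.045q.
Competitive equilibrium: 47.125 − 0.025q = 7 + 0.045q → q* = 573.2143, p* = 32.7946.
Marginal revenue: MR = 47.125 − 0.05q. Set MR = MC: 47.125 − 0.05q = 7 + 0.045q → q_m = 422.3684.
Price p_m = 47.125 − 0.025·422.3684 = 36.5658; MC(q_m) = 7 + 0.045·422.3684 = 26.0066.
Competitive q* = 573.2143, so Δq = 150.8459; wedge = 36.5658 − 26.0066 = 10.5592.
DWL = ½ × 150.8459 × 10.5592 = $796.41 thousand.

$796.41 thousand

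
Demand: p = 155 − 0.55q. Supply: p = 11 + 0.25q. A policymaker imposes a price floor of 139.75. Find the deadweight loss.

9274.79

Competitive equilibrium: 155 − 0.55q = 11 + 0.25q → q* = 180, p* = 56.
At the floor p = 139.75, quantity demanded = (155 − 139.75)/0.55 = 27.7273.
Sellers' marginal cost at q' = 27.7273: 11 + 0.25·27.7273 = 17.9318.
Δq = 180 − 27.7273 = 152.2727; wedge = 139.75 − 17.9318 = 121.8182.
DWL = ½ × 152.2727 × 121.8182 = 9274.79.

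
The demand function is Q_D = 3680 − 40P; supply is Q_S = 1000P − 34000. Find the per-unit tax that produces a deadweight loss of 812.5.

6.5

In inverse form: demand P = 92 − 0.025Q, supply P = 34 + 0.001Q.
Competitive equilibrium: 92 − 0.025Q = 34 + 0.001Q → Q* = 2230.7692, P* = 36.2308.
A tax t gives ΔQ = t/0.026 and wedge t, so DWL = t²/0.052.
t²/0.052 = 812.5 → t² = 42.25 → t = 6.5.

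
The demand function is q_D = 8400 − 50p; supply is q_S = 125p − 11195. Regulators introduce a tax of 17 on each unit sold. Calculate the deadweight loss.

5160.71

In inverse form: demand p = 168 − 0.02q, supply p = 89.56 + 0.008q.
Competitive equilibrium: 168 − 0.02q = 89.56 + 0.008q → q* = 2801.4286, p* = 111.9714.
With the tax, the buyer price exceeds the seller price by 17: (168 − 0.02q) − (89.56 + 0.008q) = 17 → q' = 2194.2857.
Δq = 2801.4286 − 2194.2857 = 607.1429; the wedge equals the tax, 17.
Deadweight loss = ½ × 607.1429 × 17 = 5160.71.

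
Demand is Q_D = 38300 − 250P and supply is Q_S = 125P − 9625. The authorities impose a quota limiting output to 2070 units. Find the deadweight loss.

109910.40

In inverse form: demand P = 153.2 − 0.004Q, supply P = 77 + 0.008Q.
Competitive equilibrium: 153.2 − 0.004Q = 77 + 0.008Q → Q* = 6350, P* = 127.8.
At Q = 2070: demand price = 153.2 − 0.004·2070 = 144.92; supply price = 77 + 0.008·2070 = 93.56.
ΔQ = 6350 − 2070 = 4280; wedge = 144.92 − 93.56 = 51.36.
The triangle = ½ × 4280 × 51.36 = 109910.40.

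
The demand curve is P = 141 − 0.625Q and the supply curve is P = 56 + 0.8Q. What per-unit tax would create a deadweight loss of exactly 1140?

Competitive equilibrium: 141 − 0.625Q = 56 + 0.8Q → Q* = 59.6491, P* = 103.7193.
A tax t gives ΔQ = t/1.425 and wedge t, so DWL = t²/2.85.
t²/2.85 = 1140 → t² = 3249 → t = 57.

57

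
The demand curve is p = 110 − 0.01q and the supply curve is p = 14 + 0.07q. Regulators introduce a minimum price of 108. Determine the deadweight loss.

Competitive equilibrium: 110 − 0.01q = 14 + 0.07q → q* = 1200, p* = 98.
At the floor p = 108, quantity demanded = (110 − 108)/0.01 = 200.
Sellers' marginal cost at q' = 200: 14 + 0.07·200 = 28.
Δq = 1200 − 200 = 1000; wedge = 108 − 28 = 80.
DWL = ½ × 1000 × 80 = 40000.

40000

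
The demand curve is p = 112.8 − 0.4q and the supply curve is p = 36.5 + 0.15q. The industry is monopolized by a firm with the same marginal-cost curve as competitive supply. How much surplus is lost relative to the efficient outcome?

938.27

Competitive equilibrium: 112.8 − 0.4q = 36.5 + 0.15q → q* = 138.7273, p* = 57.3091.
Marginal revenue: MR = 112.8 − 0.8q. Set MR = MC: 112.8 − 0.8q = 36.5 + 0.15q → q_m = 80.3158.
Price p_m = 112.8 − 0.4·80.3158 = 80.6737; MC(q_m) = 36.5 + 0.15·80.3158 = 48.5474.
Competitive q* = 138.7273, so Δq = 58.4115; wedge = 80.6737 − 48.5474 = 32.1263.
DWL = ½ × 58.4115 × 32.1263 = 938.27.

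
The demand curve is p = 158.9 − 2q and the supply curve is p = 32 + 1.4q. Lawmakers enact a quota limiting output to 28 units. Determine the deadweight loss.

Competitive equilibrium: 158.9 − 2q = 32 + 1.4q → q* = 37.3235, p* = 84.2529.
At q = 28: demand price = 158.9 − 2·28 = 102.9; supply price = 32 + 1.4·28 = 71.2.
Δq = 37.3235 − 28 = 9.3235; wedge = 102.9 − 71.2 = 31.7.
The triangle = ½ × 9.3235 × 31.7 = 147.78.

147.78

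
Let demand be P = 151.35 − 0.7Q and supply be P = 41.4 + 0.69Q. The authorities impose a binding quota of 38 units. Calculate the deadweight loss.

1174.04

Competitive equilibrium: 151.35 − 0.7Q = 41.4 + 0.69Q → Q* = 79.1007, P* = 95.9795.
At Q = 38: demand price = 151.35 − 0.7·38 = 124.75; supply price = 41.4 + 0.69·38 = 67.62.
ΔQ = 79.1007 − 38 = 41.1007; wedge = 124.75 − 67.62 = 57.13.
DWL = ½ × 41.1007 × 57.13 = 1174.04.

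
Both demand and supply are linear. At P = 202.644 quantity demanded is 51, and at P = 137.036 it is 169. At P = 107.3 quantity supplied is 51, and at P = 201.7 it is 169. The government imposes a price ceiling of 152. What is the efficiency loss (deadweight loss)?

141.33

Demand slope = (137.036 − 202.644)/(169 − 51) = −0.556, so P = 231 − 0.556Q.
Supply slope = (201.7 − 107.3)/(169 − 51) = 0.8, so P = 66.5 + 0.8Q.
Competitive equilibrium: 231 − 0.556Q = 66.5 + 0.8Q → Q* = 121.3127, P* = 163.5501.
At the ceiling P = 152, quantity supplied = (152 − 66.5)/0.8 = 106.875.
Willingness to pay at Q' = 106.875: 231 − 0.556·106.875 = 171.5775.
ΔQ = 121.3127 − 106.875 = 14.4377; wedge = 171.5775 − 152 = 19.5775.
Deadweight loss = ½ × 14.4377 × 19.5775 = 141.33.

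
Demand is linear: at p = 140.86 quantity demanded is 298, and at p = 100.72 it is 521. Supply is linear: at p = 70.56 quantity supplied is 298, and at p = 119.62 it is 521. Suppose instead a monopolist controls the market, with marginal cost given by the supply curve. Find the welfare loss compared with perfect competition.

Demand slope = (100.72 − 140.86)/(521 − 298) = −0.18, so p = 194.5 − 0.18q.
Supply slope = (119.62 − 70.56)/(521 − 298) = 0.22, so p = 5 + 0.22q.
Competitive equilibrium: 194.5 − 0.18q = 5 + 0.22q → q* = 473.75, p* = 109.225.
Marginal revenue: MR = 194.5 − 0.36q. Set MR = MC: 194.5 − 0.36q = 5 + 0.22q → q_m = 326.72414.
Price p_m = 194.5 − 0.18·326.72414 = 135.68965; MC(q_m) = 5 + 0.22·326.72414 = 76.87931.
Competitive q* = 473.75, so Δq = 147.02586; wedge = 135.68965 − 76.87931 = 58.81034.
DWL = ½ × 147.02586 × 58.81034 = 4323.32.

4323.32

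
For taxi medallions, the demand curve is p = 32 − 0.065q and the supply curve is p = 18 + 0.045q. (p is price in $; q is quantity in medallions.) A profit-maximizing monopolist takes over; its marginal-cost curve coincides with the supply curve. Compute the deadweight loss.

Competitive equilibrium: 32 − 0.065q = 18 + 0.045q → q* = 127.2727, p* = 23.7273.
Marginal revenue: MR = 32 − 0.13q. Set MR = MC: 32 − 0.13q = 18 + 0.045q → q_m = 80.
Price p_m = 32 − 0.065·80 = 26.8; MC(q_m) = 18 + 0.045·80 = 21.6.
Competitive q* = 127.2727, so Δq = 47.2727; wedge = 26.8 − 21.6 = 5.2.
Welfare loss = ½ × 47.2727 × 5.2 = $122.91.

$122.91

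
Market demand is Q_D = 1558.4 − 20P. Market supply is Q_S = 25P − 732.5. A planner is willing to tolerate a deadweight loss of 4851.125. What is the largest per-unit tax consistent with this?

In inverse form: demand P = 77.92 − 0.05Q, supply P = 29.3 + 0.04Q.
Competitive equilibrium: 77.92 − 0.05Q = 29.3 + 0.04Q → Q* = 540.2222, P* = 50.9089.
A tax t gives ΔQ = t/0.09 and wedge t, so DWL = t²/0.18.
t²/0.18 = 4851.125 → t² = 873.2025 → t = 29.55.

29.55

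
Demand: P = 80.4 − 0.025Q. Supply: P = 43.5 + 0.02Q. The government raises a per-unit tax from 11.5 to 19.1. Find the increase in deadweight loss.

2584

Competitive equilibrium: 80.4 − 0.025Q = 43.5 + 0.02Q → Q* = 820, P* = 59.9.
For a per-unit tax t: ΔQ = t/0.045, so DWL = ½·t·(t/0.045) = t²/0.09.
At t = 11.5: DWL = 1469.444. At t = 19.1: DWL = 4053.444.
Increase = 4053.444 − 1469.444 = 2584.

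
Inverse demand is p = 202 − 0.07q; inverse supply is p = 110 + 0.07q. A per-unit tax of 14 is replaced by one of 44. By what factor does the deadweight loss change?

9.878

Competitive equilibrium: 202 − 0.07q = 110 + 0.07q → q* = 657.1429, p* = 156.
For a per-unit tax t: Δq = t/0.14, so DWL = ½·t·(t/0.14) = t²/0.28.
At t = 14: DWL = 700. At t = 44: DWL = 6914.286.
Ratio = (44/14)² = 9.878.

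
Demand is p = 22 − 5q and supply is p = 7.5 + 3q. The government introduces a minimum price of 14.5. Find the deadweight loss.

Competitive equilibrium: 22 − 5q = 7.5 + 3q → q* = 1.8125, p* = 12.9375.
At the floor p = 14.5, quantity demanded = (22 − 14.5)/5 = 1.5.
Sellers' marginal cost at q' = 1.5: 7.5 + 3·1.5 = 12.
Δq = 1.8125 − 1.5 = 0.3125; wedge = 14.5 − 12 = 2.5.
Deadweight loss = ½ × 0.3125 × 2.5 = 0.39.

0.39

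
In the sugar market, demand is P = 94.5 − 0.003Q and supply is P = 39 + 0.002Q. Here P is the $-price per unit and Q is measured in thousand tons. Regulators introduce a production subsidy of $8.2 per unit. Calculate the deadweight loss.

$6724 thousand

Competitive equilibrium: 94.5 − 0.003Q = 39 + 0.002Q → Q* = 11100, P* = 61.2.
The subsidy lowers effective supply by 8.2: P = 30.8 + 0.002Q.
New quantity: 94.5 − 0.003Q = 30.8 + 0.002Q → Q' = 12740.
Overproduction ΔQ = 12740 − 11100 = 1640; wedge = subsidy = 8.2.
Welfare loss = ½ × 1640 × 8.2 = $6724 thousand.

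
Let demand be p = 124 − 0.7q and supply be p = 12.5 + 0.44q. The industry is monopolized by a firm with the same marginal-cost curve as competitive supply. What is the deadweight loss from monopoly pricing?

789.18

Competitive equilibrium: 124 − 0.7q = 12.5 + 0.44q → q* = 97.807, p* = 55.5351.
Marginal revenue: MR = 124 − 1.4q. Set MR = MC: 124 − 1.4q = 12.5 + 0.44q → q_m = 60.5978.
Price p_m = 124 − 0.7·60.5978 = 81.5815; MC(q_m) = 12.5 + 0.44·60.5978 = 39.163.
Competitive q* = 97.807, so Δq = 37.2092; wedge = 81.5815 − 39.163 = 42.4185.
DWL = ½ × 37.2092 × 42.4185 = 789.18.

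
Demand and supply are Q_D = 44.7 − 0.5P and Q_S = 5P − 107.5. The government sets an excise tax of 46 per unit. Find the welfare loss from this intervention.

In inverse form: demand P = 89.4 − 2Q, supply P = 21.5 + 0.2Q.
Competitive equilibrium: 89.4 − 2Q = 21.5 + 0.2Q → Q* = 30.8636, P* = 27.6727.
With the tax, the buyer price exceeds the seller price by 46: (89.4 − 2Q) − (21.5 + 0.2Q) = 46 → Q' = 9.9545.
ΔQ = 30.8636 − 9.9545 = 20.9091; the wedge equals the tax, 46.
Deadweight loss = ½ × 20.9091 × 46 = 480.91.

480.91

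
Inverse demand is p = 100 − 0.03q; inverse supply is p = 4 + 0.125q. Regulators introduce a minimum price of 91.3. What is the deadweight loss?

Competitive equilibrium: 100 − 0.03q = 4 + 0.125q → q* = 619.3548, p* = 81.4194.
At the floor p = 91.3, quantity demanded = (100 − 91.3)/0.03 = 290.
Sellers' marginal cost at q' = 290: 4 + 0.125·290 = 40.25.
Δq = 619.3548 − 290 = 329.3548; wedge = 91.3 − 40.25 = 51.05.
Welfare loss = ½ × 329.3548 × 51.05 = 8406.78.

8406.78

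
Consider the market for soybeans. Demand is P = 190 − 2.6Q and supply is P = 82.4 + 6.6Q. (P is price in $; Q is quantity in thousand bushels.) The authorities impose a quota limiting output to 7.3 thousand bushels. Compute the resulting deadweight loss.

Competitive equilibrium: 190 − 2.6Q = 82.4 + 6.6Q → Q* = 11.6957, P* = 159.5913.
At Q = 7.3: demand price = 190 − 2.6·7.3 = 171.02; supply price = 82.4 + 6.6·7.3 = 130.58.
ΔQ = 11.6957 − 7.3 = 4.3957; wedge = 171.02 − 130.58 = 40.44.
Deadweight loss = ½ × 4.3957 × 40.44 = $88.88 thousand.

$88.88 thousand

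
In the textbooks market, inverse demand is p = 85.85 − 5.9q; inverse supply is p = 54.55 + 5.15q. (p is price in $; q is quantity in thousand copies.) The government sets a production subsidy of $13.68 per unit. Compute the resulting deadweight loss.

Competitive equilibrium: 85.85 − 5.9q = 54.55 + 5.15q → q* = 2.8326, p* = 69.1378.
The subsidy lowers effective supply by 13.68: p = 40.87 + 5.15q.
New quantity: 85.85 − 5.9q = 40.87 + 5.15q → q' = 4.0706.
Overproduction Δq = 4.0706 − 2.8326 = 1.238; wedge = subsidy = 13.68.
DWL = ½ × 1.238 × 13.68 = $8.47 thousand.

$8.47 thousand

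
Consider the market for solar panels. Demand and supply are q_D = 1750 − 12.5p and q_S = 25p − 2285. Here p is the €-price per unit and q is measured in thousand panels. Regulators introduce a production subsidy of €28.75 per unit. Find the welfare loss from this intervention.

In inverse form: demand p = 140 − 0.08q, supply p = 91.4 + 0.04q.
Competitive equilibrium: 140 − 0.08q = 91.4 + 0.04q → q* = 405, p* = 107.6.
The subsidy lowers effective supply by 28.75: p = 62.65 + 0.04q.
New quantity: 140 − 0.08q = 62.65 + 0.04q → q' = 644.5833.
Overproduction Δq = 644.5833 − 405 = 239.5833; wedge = subsidy = 28.75.
Deadweight loss = ½ × 239.5833 × 28.75 = €3444.01 thousand.

€3444.01 thousand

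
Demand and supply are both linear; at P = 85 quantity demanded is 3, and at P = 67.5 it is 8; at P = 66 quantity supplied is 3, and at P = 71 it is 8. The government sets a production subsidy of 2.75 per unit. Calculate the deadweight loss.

Demand slope = (67.5 − 85)/(8 − 3) = −3.5, so P = 95.5 − 3.5Q.
Supply slope = (71 − 66)/(8 − 3) = 1, so P = 63 + Q.
Competitive equilibrium: 95.5 − 3.5Q = 63 + Q → Q* = 7.2222, P* = 70.2222.
The subsidy lowers effective supply by 2.75: P = 60.25 + Q.
New quantity: 95.5 − 3.5Q = 60.25 + Q → Q' = 7.8333.
Overproduction ΔQ = 7.8333 − 7.2222 = 0.6111; wedge = subsidy = 2.75.
Welfare loss = ½ × 0.6111 × 2.75 = 0.84.

0.84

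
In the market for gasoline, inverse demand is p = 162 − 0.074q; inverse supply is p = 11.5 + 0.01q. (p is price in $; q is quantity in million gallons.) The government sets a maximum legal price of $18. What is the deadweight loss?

$54742.92 million

Competitive equilibrium: 162 − 0.074q = 11.5 + 0.01q → q* = 1791.6667, p* = 29.4167.
At the ceiling p = 18, quantity supplied = (18 − 11.5)/0.01 = 650.
Willingness to pay at q' = 650: 162 − 0.074·650 = 113.9.
Δq = 1791.6667 − 650 = 1141.6667; wedge = 113.9 − 18 = 95.9.
The triangle = ½ × 1141.6667 × 95.9 = $54742.92 million.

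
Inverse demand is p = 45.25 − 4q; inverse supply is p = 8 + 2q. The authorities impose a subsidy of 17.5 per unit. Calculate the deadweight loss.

Competitive equilibrium: 45.25 − 4q = 8 + 2q → q* = 6.2083, p* = 20.4167.
The subsidy lowers effective supply by 17.5: p = 2q − 9.5.
New quantity: 45.25 − 4q = 2q − 9.5 → q' = 9.125.
Overproduction Δq = 9.125 − 6.2083 = 2.9167; wedge = subsidy = 17.5.
The triangle = ½ × 2.9167 × 17.5 = 25.52.

25.52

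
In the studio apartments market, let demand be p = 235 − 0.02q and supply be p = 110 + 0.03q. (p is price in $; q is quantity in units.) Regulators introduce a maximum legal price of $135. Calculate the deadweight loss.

$69444.44

Competitive equilibrium: 235 − 0.02q = 110 + 0.03q → q* = 2500, p* = 185.
At the ceiling p = 135, quantity supplied = (135 − 110)/0.03 = 833.33333.
Willingness to pay at q' = 833.33333: 235 − 0.02·833.33333 = 218.33333.
Δq = 2500 − 833.33333 = 1666.66667; wedge = 218.33333 − 135 = 83.33333.
The triangle = ½ × 1666.66667 × 83.33333 = $69444.44.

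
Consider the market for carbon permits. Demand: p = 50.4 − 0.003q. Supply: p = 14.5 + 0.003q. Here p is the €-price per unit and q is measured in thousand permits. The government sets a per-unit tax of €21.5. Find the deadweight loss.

Competitive equilibrium: 50.4 − 0.003q = 14.5 + 0.003q → q* = 5983.3333, p* = 32.45.
With the tax, the buyer price exceeds the seller price by 21.5: (50.4 − 0.003q) − (14.5 + 0.003q) = 21.5 → q' = 2400.
Δq = 5983.3333 − 2400 = 3583.3333; the wedge equals the tax, 21.5.
Deadweight loss = ½ × 3583.3333 × 21.5 = €38520.83 thousand.

€38520.83 thousand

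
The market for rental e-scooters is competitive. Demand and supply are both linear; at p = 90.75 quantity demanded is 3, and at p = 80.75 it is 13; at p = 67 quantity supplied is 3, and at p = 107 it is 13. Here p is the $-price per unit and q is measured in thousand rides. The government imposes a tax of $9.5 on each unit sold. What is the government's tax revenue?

$55.575 thousand

Demand slope = (80.75 − 90.75)/(13 − 3) = −1, so p = 93.75 − q.
Supply slope = (107 − 67)/(13 − 3) = 4, so p = 55 + 4q.
Competitive equilibrium: 93.75 − q = 55 + 4q → q* = 7.75, p* = 86.
With the tax, the buyer price exceeds the seller price by 9.5: (93.75 − q) − (55 + 4q) = 9.5 → q' = 5.85.
Tax revenue = 9.5 × 5.85 = $55.575 thousand.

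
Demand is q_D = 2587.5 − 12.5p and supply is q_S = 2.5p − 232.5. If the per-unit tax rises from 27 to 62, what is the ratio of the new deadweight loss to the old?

5.273

In inverse form: demand p = 207 − 0.08q, supply p = 93 + 0.4q.
Competitive equilibrium: 207 − 0.08q = 93 + 0.4q → q* = 237.5, p* = 188.
For a per-unit tax t: Δq = t/0.48, so DWL = ½·t·(t/0.48) = t²/0.96.
At t = 27: DWL = 759.375. At t = 62: DWL = 4004.167.
Ratio = (62/27)² = 5.273.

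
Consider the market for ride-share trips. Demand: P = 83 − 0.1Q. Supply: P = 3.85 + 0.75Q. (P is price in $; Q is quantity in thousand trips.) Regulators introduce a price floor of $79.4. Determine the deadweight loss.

$1386.53 thousand

Competitive equilibrium: 83 − 0.1Q = 3.85 + 0.75Q → Q* = 93.1176, P* = 73.6882.
At the floor P = 79.4, quantity demanded = (83 − 79.4)/0.1 = 36.
Sellers' marginal cost at Q' = 36: 3.85 + 0.75·36 = 30.85.
ΔQ = 93.1176 − 36 = 57.1176; wedge = 79.4 − 30.85 = 48.55.
The triangle = ½ × 57.1176 × 48.55 = $1386.53 thousand.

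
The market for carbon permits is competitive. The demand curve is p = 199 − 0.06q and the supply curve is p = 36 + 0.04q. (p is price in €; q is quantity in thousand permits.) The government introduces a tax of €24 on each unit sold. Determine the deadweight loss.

Competitive equilibrium: 199 − 0.06q = 36 + 0.04q → q* = 1630, p* = 101.2.
With the tax, the buyer price exceeds the seller price by 24: (199 − 0.06q) − (36 + 0.04q) = 24 → q' = 1390.
Δq = 1630 − 1390 = 240; the wedge equals the tax, 24.
The triangle = ½ × 240 × 24 = €2880 thousand.

€2880 thousand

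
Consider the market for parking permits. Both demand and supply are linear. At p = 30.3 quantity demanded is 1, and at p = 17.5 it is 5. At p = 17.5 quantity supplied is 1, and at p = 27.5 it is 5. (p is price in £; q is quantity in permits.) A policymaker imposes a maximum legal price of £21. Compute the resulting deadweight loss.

Demand slope = (17.5 − 30.3)/(5 − 1) = −3.2, so p = 33.5 − 3.2q.
Supply slope = (27.5 − 17.5)/(5 − 1) = 2.5, so p = 15 + 2.5q.
Competitive equilibrium: 33.5 − 3.2q = 15 + 2.5q → q* = 3.2456, p* = 23.114.
At the ceiling p = 21, quantity supplied = (21 − 15)/2.5 = 2.4.
Willingness to pay at q' = 2.4: 33.5 − 3.2·2.4 = 25.82.
Δq = 3.2456 − 2.4 = 0.8456; wedge = 25.82 − 21 = 4.82.
Welfare loss = ½ × 0.8456 × 4.82 = £2.04.

£2.04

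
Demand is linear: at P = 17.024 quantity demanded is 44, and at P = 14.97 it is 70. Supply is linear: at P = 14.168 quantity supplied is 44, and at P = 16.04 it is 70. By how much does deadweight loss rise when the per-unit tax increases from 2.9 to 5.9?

87.42

Demand slope = (14.97 − 17.024)/(70 − 44) = −0.079, so P = 20.5 − 0.079Q.
Supply slope = (16.04 − 14.168)/(70 − 44) = 0.072, so P = 11 + 0.072Q.
Competitive equilibrium: 20.5 − 0.079Q = 11 + 0.072Q → Q* = 62.9139, P* = 15.5298.
For a per-unit tax t: ΔQ = t/0.151, so DWL = ½·t·(t/0.151) = t²/0.302.
At t = 2.9: DWL = 27.848. At t = 5.9: DWL = 115.265.
Increase = 115.265 − 27.848 = 87.42.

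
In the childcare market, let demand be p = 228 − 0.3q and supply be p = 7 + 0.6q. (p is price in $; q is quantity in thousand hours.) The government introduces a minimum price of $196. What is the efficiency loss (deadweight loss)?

Competitive equilibrium: 228 − 0.3q = 7 + 0.6q → q* = 245.5556, p* = 154.3333.
At the floor p = 196, quantity demanded = (228 − 196)/0.3 = 106.6667.
Sellers' marginal cost at q' = 106.6667: 7 + 0.6·106.6667 = 71.
Δq = 245.5556 − 106.6667 = 138.8889; wedge = 196 − 71 = 125.
DWL = ½ × 138.8889 × 125 = $8680.56 thousand.

$8680.56 thousand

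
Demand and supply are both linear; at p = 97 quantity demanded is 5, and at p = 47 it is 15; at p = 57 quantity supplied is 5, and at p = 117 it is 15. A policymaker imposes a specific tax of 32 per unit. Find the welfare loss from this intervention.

46.55

Demand slope = (47 − 97)/(15 − 5) = −5, so p = 122 − 5q.
Supply slope = (117 − 57)/(15 − 5) = 6, so p = 27 + 6q.
Competitive equilibrium: 122 − 5q = 27 + 6q → q* = 8.6364, p* = 78.8182.
With the tax, the buyer price exceeds the seller price by 32: (122 − 5q) − (27 + 6q) = 32 → q' = 5.7273.
Δq = 8.6364 − 5.7273 = 2.9091; the wedge equals the tax, 32.
Deadweight loss = ½ × 2.9091 × 32 = 46.55.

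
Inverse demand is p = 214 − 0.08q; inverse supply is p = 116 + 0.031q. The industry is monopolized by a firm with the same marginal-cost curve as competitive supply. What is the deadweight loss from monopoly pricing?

Competitive equilibrium: 214 − 0.08q = 116 + 0.031q → q* = 882.88288, p* = 143.36937.
Marginal revenue: MR = 214 − 0.16q. Set MR = MC: 214 − 0.16q = 116 + 0.031q → q_m = 513.08901.
Price p_m = 214 − 0.08·513.08901 = 172.95288; MC(q_m) = 116 + 0.031·513.08901 = 131.90576.
Competitive q* = 882.88288, so Δq = 369.79387; wedge = 172.95288 − 131.90576 = 41.04712.
The triangle = ½ × 369.79387 × 41.04712 = 7589.49.

7589.49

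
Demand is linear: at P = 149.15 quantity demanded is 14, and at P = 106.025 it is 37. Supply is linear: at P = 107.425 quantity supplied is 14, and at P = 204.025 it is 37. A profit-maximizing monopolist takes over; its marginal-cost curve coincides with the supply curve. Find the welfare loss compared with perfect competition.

73.58

Demand slope = (106.025 − 149.15)/(37 − 14) = −1.875, so P = 175.4 − 1.875Q.
Supply slope = (204.025 − 107.425)/(37 − 14) = 4.2, so P = 48.625 + 4.2Q.
Competitive equilibrium: 175.4 − 1.875Q = 48.625 + 4.2Q → Q* = 20.8683, P* = 136.2719.
Marginal revenue: MR = 175.4 − 3.75Q. Set MR = MC: 175.4 − 3.75Q = 48.625 + 4.2Q → Q_m = 15.9465.
Price P_m = 175.4 − 1.875·15.9465 = 145.5003; MC(Q_m) = 48.625 + 4.2·15.9465 = 115.6003.
Competitive Q* = 20.8683, so ΔQ = 4.9218; wedge = 145.5003 − 115.6003 = 29.9.
Welfare loss = ½ × 4.9218 × 29.9 = 73.58.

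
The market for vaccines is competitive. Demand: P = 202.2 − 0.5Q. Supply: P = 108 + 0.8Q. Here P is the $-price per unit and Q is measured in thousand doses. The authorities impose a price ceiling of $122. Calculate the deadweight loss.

$1963.50 thousand

Competitive equilibrium: 202.2 − 0.5Q = 108 + 0.8Q → Q* = 72.4615, P* = 165.9692.
At the ceiling P = 122, quantity supplied = (122 − 108)/0.8 = 17.5.
Willingness to pay at Q' = 17.5: 202.2 − 0.5·17.5 = 193.45.
ΔQ = 72.4615 − 17.5 = 54.9615; wedge = 193.45 − 122 = 71.45.
Welfare loss = ½ × 54.9615 × 71.45 = $1963.50 thousand.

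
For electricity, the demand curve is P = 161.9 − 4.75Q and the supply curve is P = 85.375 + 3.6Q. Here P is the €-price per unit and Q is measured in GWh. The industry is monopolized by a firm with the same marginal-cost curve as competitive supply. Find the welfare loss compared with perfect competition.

Competitive equilibrium: 161.9 − 4.75Q = 85.375 + 3.6Q → Q* = 9.1647, P* = 118.3678.
Marginal revenue: MR = 161.9 − 9.5Q. Set MR = MC: 161.9 − 9.5Q = 85.375 + 3.6Q → Q_m = 5.8416.
Price P_m = 161.9 − 4.75·5.8416 = 134.1524; MC(Q_m) = 85.375 + 3.6·5.8416 = 106.4048.
Competitive Q* = 9.1647, so ΔQ = 3.3231; wedge = 134.1524 − 106.4048 = 27.7476.
Deadweight loss = ½ × 3.3231 × 27.7476 = €46.10.

€46.10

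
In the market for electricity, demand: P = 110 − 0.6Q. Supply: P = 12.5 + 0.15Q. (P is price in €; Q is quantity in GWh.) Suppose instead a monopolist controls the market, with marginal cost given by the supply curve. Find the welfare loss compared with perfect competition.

Competitive equilibrium: 110 − 0.6Q = 12.5 + 0.15Q → Q* = 130, P* = 32.
Marginal revenue: MR = 110 − 1.2Q. Set MR = MC: 110 − 1.2Q = 12.5 + 0.15Q → Q_m = 72.2222.
Price P_m = 110 − 0.6·72.2222 = 66.6667; MC(Q_m) = 12.5 + 0.15·72.2222 = 23.3333.
Competitive Q* = 130, so ΔQ = 57.7778; wedge = 66.6667 − 23.3333 = 43.3334.
The triangle = ½ × 57.7778 × 43.3334 = €1251.85.

€1251.85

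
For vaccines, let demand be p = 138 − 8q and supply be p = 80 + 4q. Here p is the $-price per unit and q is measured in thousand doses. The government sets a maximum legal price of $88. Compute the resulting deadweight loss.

$48.17 thousand

Competitive equilibrium: 138 − 8q = 80 + 4q → q* = 4.8333, p* = 99.3333.
At the ceiling p = 88, quantity supplied = (88 − 80)/4 = 2.
Willingness to pay at q' = 2: 138 − 8·2 = 122.
Δq = 4.8333 − 2 = 2.8333; wedge = 122 − 88 = 34.
DWL = ½ × 2.8333 × 34 = $48.17 thousand.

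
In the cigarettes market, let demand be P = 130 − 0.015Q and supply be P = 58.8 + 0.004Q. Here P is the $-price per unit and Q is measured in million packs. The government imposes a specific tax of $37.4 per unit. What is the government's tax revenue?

Competitive equilibrium: 130 − 0.015Q = 58.8 + 0.004Q → Q* = 3747.3684, P* = 73.7895.
With the tax, the buyer price exceeds the seller price by 37.4: (130 − 0.015Q) − (58.8 + 0.004Q) = 37.4 → Q' = 1778.9474.
Tax revenue = 37.4 × 1778.9474 = $66532.63 million.

$66532.63 million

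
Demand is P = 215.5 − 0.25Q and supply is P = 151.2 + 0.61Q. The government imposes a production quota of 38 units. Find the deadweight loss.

Competitive equilibrium: 215.5 − 0.25Q = 151.2 + 0.61Q → Q* = 74.7674, P* = 196.8081.
At Q = 38: demand price = 215.5 − 0.25·38 = 206; supply price = 151.2 + 0.61·38 = 174.38.
ΔQ = 74.7674 − 38 = 36.7674; wedge = 206 − 174.38 = 31.62.
The triangle = ½ × 36.7674 × 31.62 = 581.29.

581.29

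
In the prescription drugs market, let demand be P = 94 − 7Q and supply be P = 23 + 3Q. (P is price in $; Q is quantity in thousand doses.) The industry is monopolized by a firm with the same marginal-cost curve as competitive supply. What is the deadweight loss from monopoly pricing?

$42.74 thousand

Competitive equilibrium: 94 − 7Q = 23 + 3Q → Q* = 7.1, P* = 44.3.
Marginal revenue: MR = 94 − 14Q. Set MR = MC: 94 − 14Q = 23 + 3Q → Q_m = 4.17647.
Price P_m = 94 − 7·4.17647 = 64.76471; MC(Q_m) = 23 + 3·4.17647 = 35.52941.
Competitive Q* = 7.1, so ΔQ = 2.92353; wedge = 64.76471 − 35.52941 = 29.2353.
Deadweight loss = ½ × 2.92353 × 29.2353 = $42.74 thousand.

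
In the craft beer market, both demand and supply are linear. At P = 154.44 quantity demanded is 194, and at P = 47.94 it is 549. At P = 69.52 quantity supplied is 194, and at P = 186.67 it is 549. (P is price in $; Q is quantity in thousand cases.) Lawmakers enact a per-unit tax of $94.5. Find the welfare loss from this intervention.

$7087.50 thousand

Demand slope = (47.94 − 154.44)/(549 − 194) = −0.3, so P = 212.64 − 0.3Q.
Supply slope = (186.67 − 69.52)/(549 − 194) = 0.33, so P = 5.5 + 0.33Q.
Competitive equilibrium: 212.64 − 0.3Q = 5.5 + 0.33Q → Q* = 328.7937, P* = 114.0019.
With the tax, the buyer price exceeds the seller price by 94.5: (212.64 − 0.3Q) − (5.5 + 0.33Q) = 94.5 → Q' = 178.7937.
ΔQ = 328.7937 − 178.7937 = 150; the wedge equals the tax, 94.5.
Deadweight loss = ½ × 150 × 94.5 = $7087.50 thousand.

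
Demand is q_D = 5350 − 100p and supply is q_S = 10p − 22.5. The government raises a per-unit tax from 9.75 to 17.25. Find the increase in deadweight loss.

920.45

In inverse form: demand p = 53.5 − 0.01q, supply p = 2.25 + 0.1q.
Competitive equilibrium: 53.5 − 0.01q = 2.25 + 0.1q → q* = 465.9091, p* = 48.8409.
For a per-unit tax t: Δq = t/0.11, so DWL = ½·t·(t/0.11) = t²/0.22.
At t = 9.75: DWL = 432.1023. At t = 17.25: DWL = 1352.5568.
Increase = 1352.5568 − 432.1023 = 920.45.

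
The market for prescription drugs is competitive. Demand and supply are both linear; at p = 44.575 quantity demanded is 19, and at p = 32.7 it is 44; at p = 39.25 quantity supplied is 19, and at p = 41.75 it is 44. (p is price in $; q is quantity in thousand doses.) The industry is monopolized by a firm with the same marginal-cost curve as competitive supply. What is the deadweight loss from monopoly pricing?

$46.99 thousand

Demand slope = (32.7 − 44.575)/(44 − 19) = −0.475, so p = 53.6 − 0.475q.
Supply slope = (41.75 − 39.25)/(44 − 19) = 0.1, so p = 37.35 + 0.1q.
Competitive equilibrium: 53.6 − 0.475q = 37.35 + 0.1q → q* = 28.2609, p* = 40.1761.
Marginal revenue: MR = 53.6 − 0.95q. Set MR = MC: 53.6 − 0.95q = 37.35 + 0.1q → q_m = 15.4762.
Price p_m = 53.6 − 0.475·15.4762 = 46.2488; MC(q_m) = 37.35 + 0.1·15.4762 = 38.8976.
Competitive q* = 28.2609, so Δq = 12.7847; wedge = 46.2488 − 38.8976 = 7.3512.
Deadweight loss = ½ × 12.7847 × 7.3512 = $46.99 thousand.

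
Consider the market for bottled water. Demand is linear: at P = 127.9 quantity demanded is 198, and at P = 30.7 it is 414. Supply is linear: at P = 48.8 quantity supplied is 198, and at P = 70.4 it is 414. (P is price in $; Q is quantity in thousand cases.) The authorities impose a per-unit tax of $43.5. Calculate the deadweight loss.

Demand slope = (30.7 − 127.9)/(414 − 198) = −0.45, so P = 217 − 0.45Q.
Supply slope = (70.4 − 48.8)/(414 − 198) = 0.1, so P = 29 + 0.1Q.
Competitive equilibrium: 217 − 0.45Q = 29 + 0.1Q → Q* = 341.8182, P* = 63.1818.
With the tax, the buyer price exceeds the seller price by 43.5: (217 − 0.45Q) − (29 + 0.1Q) = 43.5 → Q' = 262.7273.
ΔQ = 341.8182 − 262.7273 = 79.0909; the wedge equals the tax, 43.5.
DWL = ½ × 79.0909 × 43.5 = $1720.23 thousand.

$1720.23 thousand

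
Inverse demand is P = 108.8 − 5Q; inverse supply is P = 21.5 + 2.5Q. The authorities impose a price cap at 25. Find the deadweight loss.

393.216

Competitive equilibrium: 108.8 − 5Q = 21.5 + 2.5Q → Q* = 11.64, P* = 50.6.
At the ceiling P = 25, quantity supplied = (25 − 21.5)/2.5 = 1.4.
Willingness to pay at Q' = 1.4: 108.8 − 5·1.4 = 101.8.
ΔQ = 11.64 − 1.4 = 10.24; wedge = 101.8 − 25 = 76.8.
DWL = ½ × 10.24 × 76.8 = 393.216.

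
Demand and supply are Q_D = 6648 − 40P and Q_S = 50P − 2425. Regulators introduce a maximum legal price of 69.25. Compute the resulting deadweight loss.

In inverse form: demand P = 166.2 − 0.025Q, supply P = 48.5 + 0.02Q.
Competitive equilibrium: 166.2 − 0.025Q = 48.5 + 0.02Q → Q* = 2615.5556, P* = 100.8111.
At the ceiling P = 69.25, quantity supplied = (69.25 − 48.5)/0.02 = 1037.5.
Willingness to pay at Q' = 1037.5: 166.2 − 0.025·1037.5 = 140.2625.
ΔQ = 2615.5556 − 1037.5 = 1578.0556; wedge = 140.2625 − 69.25 = 71.0125.
Welfare loss = ½ × 1578.0556 × 71.0125 = 56030.84.

56030.84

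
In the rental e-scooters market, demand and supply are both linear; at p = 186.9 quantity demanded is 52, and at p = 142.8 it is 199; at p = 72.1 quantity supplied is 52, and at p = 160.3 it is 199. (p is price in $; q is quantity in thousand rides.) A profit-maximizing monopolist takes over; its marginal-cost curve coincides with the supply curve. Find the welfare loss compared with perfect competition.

$906.76 thousand

Demand slope = (142.8 − 186.9)/(199 − 52) = −0.3, so p = 202.5 − 0.3q.
Supply slope = (160.3 − 72.1)/(199 − 52) = 0.6, so p = 40.9 + 0.6q.
Competitive equilibrium: 202.5 − 0.3q = 40.9 + 0.6q → q* = 179.5556, p* = 148.6333.
Marginal revenue: MR = 202.5 − 0.6q. Set MR = MC: 202.5 − 0.6q = 40.9 + 0.6q → q_m = 134.6667.
Price p_m = 202.5 − 0.3·134.6667 = 162.1; MC(q_m) = 40.9 + 0.6·134.6667 = 121.7.
Competitive q* = 179.5556, so Δq = 44.8889; wedge = 162.1 − 121.7 = 40.4.
Welfare loss = ½ × 44.8889 × 40.4 = $906.76 thousand.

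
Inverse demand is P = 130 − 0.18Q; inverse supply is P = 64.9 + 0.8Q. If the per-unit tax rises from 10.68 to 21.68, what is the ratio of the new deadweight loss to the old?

Competitive equilibrium: 130 − 0.18Q = 64.9 + 0.8Q → Q* = 66.4286, P* = 118.0429.
For a per-unit tax t: ΔQ = t/0.98, so DWL = ½·t·(t/0.98) = t²/1.96.
At t = 10.68: DWL = 58.195. At t = 21.68: DWL = 239.807.
Ratio = (21.68/10.68)² = 4.121.

4.121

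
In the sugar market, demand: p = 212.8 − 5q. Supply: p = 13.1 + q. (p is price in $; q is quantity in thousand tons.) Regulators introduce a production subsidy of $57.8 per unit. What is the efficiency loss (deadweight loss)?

Competitive equilibrium: 212.8 − 5q = 13.1 + q → q* = 33.28333, p* = 46.38333.
The subsidy lowers effective supply by 57.8: p = q − 44.7.
New quantity: 212.8 − 5q = q − 44.7 → q' = 42.91667.
Overproduction Δq = 42.91667 − 33.28333 = 9.63334; wedge = subsidy = 57.8.
Welfare loss = ½ × 9.63334 × 57.8 = $278.40 thousand.

$278.40 thousand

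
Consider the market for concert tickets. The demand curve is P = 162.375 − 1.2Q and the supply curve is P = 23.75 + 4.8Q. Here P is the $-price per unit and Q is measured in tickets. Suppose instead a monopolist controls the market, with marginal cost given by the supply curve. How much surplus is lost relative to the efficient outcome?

$44.48

Competitive equilibrium: 162.375 − 1.2Q = 23.75 + 4.8Q → Q* = 23.1042, P* = 134.65.
Marginal revenue: MR = 162.375 − 2.4Q. Set MR = MC: 162.375 − 2.4Q = 23.75 + 4.8Q → Q_m = 19.2535.
Price P_m = 162.375 − 1.2·19.2535 = 139.2708; MC(Q_m) = 23.75 + 4.8·19.2535 = 116.1668.
Competitive Q* = 23.1042, so ΔQ = 3.8507; wedge = 139.2708 − 116.1668 = 23.104.
Deadweight loss = ½ × 3.8507 × 23.104 = $44.48.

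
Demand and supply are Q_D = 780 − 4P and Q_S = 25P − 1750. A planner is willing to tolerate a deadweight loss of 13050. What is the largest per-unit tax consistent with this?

In inverse form: demand P = 195 − 0.25Q, supply P = 70 + 0.04Q.
Competitive equilibrium: 195 − 0.25Q = 70 + 0.04Q → Q* = 431.0345, P* = 87.2414.
A tax t gives ΔQ = t/0.29 and wedge t, so DWL = t²/0.58.
t²/0.58 = 13050 → t² = 7569 → t = 87.

87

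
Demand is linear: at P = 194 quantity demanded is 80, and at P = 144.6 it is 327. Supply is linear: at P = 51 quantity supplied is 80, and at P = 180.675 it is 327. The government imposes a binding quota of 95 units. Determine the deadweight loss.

Demand slope = (144.6 − 194)/(327 − 80) = −0.2, so P = 210 − 0.2Q.
Supply slope = (180.675 − 51)/(327 − 80) = 0.525, so P = 9 + 0.525Q.
Competitive equilibrium: 210 − 0.2Q = 9 + 0.525Q → Q* = 277.2414, P* = 154.5517.
At Q = 95: demand price = 210 − 0.2·95 = 191; supply price = 9 + 0.525·95 = 58.875.
ΔQ = 277.2414 − 95 = 182.2414; wedge = 191 − 58.875 = 132.125.
Welfare loss = ½ × 182.2414 × 132.125 = 12039.32.

12039.32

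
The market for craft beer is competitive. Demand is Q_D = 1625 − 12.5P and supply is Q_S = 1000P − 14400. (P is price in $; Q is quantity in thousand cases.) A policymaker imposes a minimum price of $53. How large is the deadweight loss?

$8744.33 thousand

In inverse form: demand P = 130 − 0.08Q, supply P = 14.4 + 0.001Q.
Competitive equilibrium: 130 − 0.08Q = 14.4 + 0.001Q → Q* = 1427.1605, P* = 15.8272.
At the floor P = 53, quantity demanded = (130 − 53)/0.08 = 962.5.
Sellers' marginal cost at Q' = 962.5: 14.4 + 0.001·962.5 = 15.3625.
ΔQ = 1427.1605 − 962.5 = 464.6605; wedge = 53 − 15.3625 = 37.6375.
Deadweight loss = ½ × 464.6605 × 37.6375 = $8744.33 thousand.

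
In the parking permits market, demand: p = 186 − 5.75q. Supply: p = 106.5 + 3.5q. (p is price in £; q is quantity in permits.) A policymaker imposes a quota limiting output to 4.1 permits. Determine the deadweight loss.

Competitive equilibrium: 186 − 5.75q = 106.5 + 3.5q → q* = 8.5946, p* = 136.5811.
At q = 4.1: demand price = 186 − 5.75·4.1 = 162.425; supply price = 106.5 + 3.5·4.1 = 120.85.
Δq = 8.5946 − 4.1 = 4.4946; wedge = 162.425 − 120.85 = 41.575.
Welfare loss = ½ × 4.4946 × 41.575 = £93.43.

£93.43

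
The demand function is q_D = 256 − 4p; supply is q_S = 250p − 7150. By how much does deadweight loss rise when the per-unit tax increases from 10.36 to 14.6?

In inverse form: demand p = 64 − 0.25q, supply p = 28.6 + 0.004q.
Competitive equilibrium: 64 − 0.25q = 28.6 + 0.004q → q* = 139.3701, p* = 29.1575.
For a per-unit tax t: Δq = t/0.254, so DWL = ½·t·(t/0.254) = t²/0.508.
At t = 10.36: DWL = 211.279. At t = 14.6: DWL = 419.606.
Increase = 419.606 − 211.279 = 208.33.

208.33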